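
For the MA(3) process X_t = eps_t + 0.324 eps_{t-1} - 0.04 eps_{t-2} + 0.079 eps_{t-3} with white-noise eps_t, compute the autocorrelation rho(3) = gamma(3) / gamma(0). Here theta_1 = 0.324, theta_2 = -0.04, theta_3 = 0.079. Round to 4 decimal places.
\rho(3) = 0.0710

For an MA(q) process with theta_0 = 1, the autocovariance is
  gamma(k) = sigma^2 * sum_{i=0..q-k} theta_i * theta_{i+k},
and rho(k) = gamma(k) / gamma(0). Sigma^2 cancels.
  numerator   = (1)*(0.079) = 0.079.
  denominator = (1)^2 + (0.324)^2 + (-0.04)^2 + (0.079)^2 = 1.112817.
  rho(3) = 0.079 / 1.112817 = 0.0710.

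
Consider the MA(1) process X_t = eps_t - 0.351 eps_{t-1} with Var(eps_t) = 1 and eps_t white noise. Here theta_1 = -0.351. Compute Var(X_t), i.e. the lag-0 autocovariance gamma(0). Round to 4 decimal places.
\gamma(0) = 1.1232

For an MA(q) process X_t = eps_t + sum_i theta_i eps_{t-i} with
Var(eps_t) = sigma^2, the variance is
  gamma(0) = sigma^2 * (1 + sum_i theta_i^2).
  sum_i theta_i^2 = (-0.351)^2 = 0.123201.
  gamma(0) = 1 * (1 + 0.123201) = 1 * 1.123201 = 1.123201, which rounds to 1.1232.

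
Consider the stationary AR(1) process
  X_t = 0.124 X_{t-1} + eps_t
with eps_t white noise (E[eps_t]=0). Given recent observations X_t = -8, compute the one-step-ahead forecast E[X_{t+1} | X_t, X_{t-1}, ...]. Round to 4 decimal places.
E[X_{t+1} \mid \mathcal F_t] = -0.9920

For an AR(p) model X_t = c + sum_i phi_i X_{t-i} + eps_t, the
one-step-ahead conditional mean is
  E[X_{t+1} | X_t, ...] = c + sum_i phi_i X_{t+1-i}.
Substitute known values:
  E[X_{t+1} | ...] = (0.124) * (-8)
                   = -0.9920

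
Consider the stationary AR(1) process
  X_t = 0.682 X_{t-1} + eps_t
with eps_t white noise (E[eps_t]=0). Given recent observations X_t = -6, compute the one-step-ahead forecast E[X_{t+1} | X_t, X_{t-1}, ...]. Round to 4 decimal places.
E[X_{t+1} \mid \mathcal F_t] = -4.0920

For an AR(p) model X_t = c + sum_i phi_i X_{t-i} + eps_t, the
one-step-ahead conditional mean is
  E[X_{t+1} | X_t, ...] = c + sum_i phi_i X_{t+1-i}.
Substitute known values:
  E[X_{t+1} | ...] = (0.682) * (-6)
                   = -4.0920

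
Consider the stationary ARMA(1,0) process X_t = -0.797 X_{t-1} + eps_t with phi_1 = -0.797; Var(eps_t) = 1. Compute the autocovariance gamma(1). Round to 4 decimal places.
\gamma(1) = -2.1848

Multiply the model equation by X_{t-k} and take expectations. With theta_0 = psi_0 = 1 and psi_j the MA(infinity) weights, this gives
  gamma(k) - sum_i phi_i gamma(k-i) = c_k,
  c_k = sigma^2 * sum_{j=k..q} theta_j psi_{j-k}   (c_k = 0 for k > q),
using gamma(-m) = gamma(m).
Pure AR (q = 0): c_0 = sigma^2 = 1, c_k = 0 for k >= 1.
Equations for k = 0 and k = 1 (AR order 1):
  gamma(0) = phi_1 gamma(1) + c_0
  gamma(1) = phi_1 gamma(0) + c_1
Substituting the second into the first: gamma(0) (1 - phi_1^2) = c_0 + phi_1 c_1, so
  gamma(0) = c_0 / (1 - phi_1^2) = 1 / (1 - (-0.797)^2) = 1 / 0.364791 = 2.741296.
  gamma(1) = phi_1 gamma(0) = (-0.797)(2.741296) = -2.184813.
Therefore gamma(1) = -2.1848 (to 4 decimal places).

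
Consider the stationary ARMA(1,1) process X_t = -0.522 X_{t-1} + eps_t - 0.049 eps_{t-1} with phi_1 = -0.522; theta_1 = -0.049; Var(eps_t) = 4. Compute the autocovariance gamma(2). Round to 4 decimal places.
\gamma(2) = 1.6807

Multiply the model equation by X_{t-k} and take expectations. With theta_0 = psi_0 = 1 and psi_j the MA(infinity) weights, this gives
  gamma(k) - sum_i phi_i gamma(k-i) = c_k,
  c_k = sigma^2 * sum_{j=k..q} theta_j psi_{j-k}   (c_k = 0 for k > q),
using gamma(-m) = gamma(m).
psi-weights needed (psi_j = theta_j + sum_i phi_i psi_{j-i}):
  psi_1 = theta_1 + phi_1 = -0.049 + (-0.522) = -0.571
Right-hand sides:
  c_0 = sigma^2 (1 + theta_1 psi_1) = 4 * (1 + (-0.049)(-0.571)) = 4 * 1.027979 = 4.111916
  c_1 = sigma^2 theta_1 = 4 * (-0.049) = -0.196
  c_2 = 0
Equations for k = 0 and k = 1 (AR order 1):
  gamma(0) = phi_1 gamma(1) + c_0
  gamma(1) = phi_1 gamma(0) + c_1
Substituting the second into the first: gamma(0) (1 - phi_1^2) = c_0 + phi_1 c_1, so
  gamma(0) = (c_0 + phi_1 c_1) / (1 - phi_1^2) = (4.111916 + (-0.522)(-0.196)) / (1 - (-0.522)^2) = 4.214228 / 0.727516 = 5.792626.
  gamma(1) = phi_1 gamma(0) + c_1 = (-0.522)(5.792626) + (-0.196) = -3.219751.
For k = 2 (> q): gamma(2) = phi_1 gamma(1) = (-0.522)(-3.219751) = 1.68071.
Therefore gamma(2) = 1.6807 (to 4 decimal places).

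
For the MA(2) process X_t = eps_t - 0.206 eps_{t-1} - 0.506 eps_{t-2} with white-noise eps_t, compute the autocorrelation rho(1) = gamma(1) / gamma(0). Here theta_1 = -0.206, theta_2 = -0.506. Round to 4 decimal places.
\rho(1) = -0.0784

For an MA(q) process with theta_0 = 1, the autocovariance is
  gamma(k) = sigma^2 * sum_{i=0..q-k} theta_i * theta_{i+k},
and rho(k) = gamma(k) / gamma(0). Sigma^2 cancels.
  numerator   = (1)*(-0.206) + (-0.206)*(-0.506) = -0.101764.
  denominator = (1)^2 + (-0.206)^2 + (-0.506)^2 = 1.298472.
  rho(1) = -0.101764 / 1.298472 = -0.0784.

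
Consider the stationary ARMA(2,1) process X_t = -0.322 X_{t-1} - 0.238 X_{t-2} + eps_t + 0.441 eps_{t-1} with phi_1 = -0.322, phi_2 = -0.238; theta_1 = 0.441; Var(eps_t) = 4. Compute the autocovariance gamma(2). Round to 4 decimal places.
\gamma(2) = -1.1358

Multiply the model equation by X_{t-k} and take expectations. With theta_0 = psi_0 = 1 and psi_j the MA(infinity) weights, this gives
  gamma(k) - sum_i phi_i gamma(k-i) = c_k,
  c_k = sigma^2 * sum_{j=k..q} theta_j psi_{j-k}   (c_k = 0 for k > q),
using gamma(-m) = gamma(m).
psi-weights needed (psi_j = theta_j + sum_i phi_i psi_{j-i}):
  psi_1 = theta_1 + phi_1 = 0.441 + (-0.322) = 0.119
Right-hand sides:
  c_0 = sigma^2 (1 + theta_1 psi_1) = 4 * (1 + (0.441)(0.119)) = 4 * 1.052479 = 4.209916
  c_1 = sigma^2 theta_1 = 4 * (0.441) = 1.764
  c_2 = 0
Equations for k = 0, 1, 2 (AR order 2, c_2 = 0):
  (E0) gamma(0) = phi_1 gamma(1) + phi_2 gamma(2) + c_0
  (E1) gamma(1) = phi_1 gamma(0) + phi_2 gamma(1) + c_1
  (E2) gamma(2) = phi_1 gamma(1) + phi_2 gamma(0)
From (E1): gamma(1) = A gamma(0) + B with
  A = phi_1 / (1 - phi_2) = -0.322 / 1.238 = -0.260097,   B = c_1 / (1 - phi_2) = 1.764 / 1.238 = 1.424879.
Insert (E2) into (E0): gamma(0) (1 - phi_2^2) = phi_1 (1 + phi_2) gamma(1) + c_0.
  phi_1 (1 + phi_2) = (-0.322)(0.762) = -0.245364,   1 - phi_2^2 = 0.943356.
Replace gamma(1) by A gamma(0) + B and collect gamma(0):
  gamma(0) [0.943356 - (-0.245364)(-0.260097)] = (-0.245364)(1.424879) + 4.209916
  gamma(0) * 0.879538 = 3.860302
  gamma(0) = 3.860302 / 0.879538 = 4.389013.
  gamma(1) = A gamma(0) + B = (-0.260097)(4.389013) + (1.424879) = 0.28331.
  gamma(2) = phi_1 gamma(1) + phi_2 gamma(0) = (-0.322)(0.28331) + (-0.238)(4.389013) = -1.135811.
Therefore gamma(2) = -1.1358 (to 4 decimal places).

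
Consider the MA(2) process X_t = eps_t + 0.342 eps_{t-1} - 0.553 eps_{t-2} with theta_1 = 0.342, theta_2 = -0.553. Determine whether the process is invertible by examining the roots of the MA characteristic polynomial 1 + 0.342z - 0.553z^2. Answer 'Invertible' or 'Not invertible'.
\text{Invertible}

The MA(q) characteristic polynomial is P(z) = 1 + 0.342z - 0.553z^2.
Invertibility requires all roots to lie outside the unit circle, i.e. |z| > 1 for every root.
Set 1 + (0.342) z + (-0.553) z^2 = 0, i.e. a z^2 + b z + c = 0 with a = -0.553, b = 0.342, c = 1.
Discriminant D = b^2 - 4ac = (0.342)^2 - 4*(-0.553)*1 = 0.116964 - (-2.212) = 2.328964.
D >= 0, so the roots are real: z = (-b +/- sqrt(D)) / (2a) = (-0.342 +/- 1.526094) / (-1.106).
  z_1 = (-0.342 + 1.526094) / (-1.106) = -1.0706,   |z_1| = 1.0706.
  z_2 = (-0.342 - 1.526094) / (-1.106) = 1.6891,   |z_2| = 1.6891.
Moduli of all roots: 1.0706, 1.6891.
All moduli strictly greater than 1? Yes.
Verdict: Invertible.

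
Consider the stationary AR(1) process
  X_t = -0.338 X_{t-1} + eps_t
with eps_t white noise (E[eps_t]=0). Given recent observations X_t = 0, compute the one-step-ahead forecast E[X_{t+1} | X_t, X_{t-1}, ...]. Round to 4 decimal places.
E[X_{t+1} \mid \mathcal F_t] = 0.0000

For an AR(p) model X_t = c + sum_i phi_i X_{t-i} + eps_t, the
one-step-ahead conditional mean is
  E[X_{t+1} | X_t, ...] = c + sum_i phi_i X_{t+1-i}.
Substitute known values:
  E[X_{t+1} | ...] = (-0.338) * (0)
                   = 0.0000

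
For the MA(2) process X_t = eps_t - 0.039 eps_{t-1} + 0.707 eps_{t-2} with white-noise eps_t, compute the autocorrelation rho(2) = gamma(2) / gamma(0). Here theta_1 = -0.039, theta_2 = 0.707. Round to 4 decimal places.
\rho(2) = 0.4709

For an MA(q) process with theta_0 = 1, the autocovariance is
  gamma(k) = sigma^2 * sum_{i=0..q-k} theta_i * theta_{i+k},
and rho(k) = gamma(k) / gamma(0). Sigma^2 cancels.
  numerator   = (1)*(0.707) = 0.707.
  denominator = (1)^2 + (-0.039)^2 + (0.707)^2 = 1.50137.
  rho(2) = 0.707 / 1.50137 = 0.4709.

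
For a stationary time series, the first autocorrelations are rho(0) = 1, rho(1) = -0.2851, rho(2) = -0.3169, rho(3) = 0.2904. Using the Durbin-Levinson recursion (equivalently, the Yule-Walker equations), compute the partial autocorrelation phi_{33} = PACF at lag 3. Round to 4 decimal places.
\phi_{33} = 0.0500

The PACF at lag k is phi_{kk}, the last component of the solution
to the Yule-Walker system G_k phi = r_k where
  (G_k)_{ij} = rho(|i - j|), (r_k)_i = rho(i), i,j = 1..k.
Equivalently, Durbin-Levinson gives phi_{kk} iteratively:
  phi_{11} = rho(1)
  phi_{kk} = [rho(k) - sum_{j=1..k-1} phi_{k-1,j} rho(k-j)]
            / [1 - sum_{j=1..k-1} phi_{k-1,j} rho(j)],
  phi_{k,j} = phi_{k-1,j} - phi_{kk} phi_{k-1,k-j},  j = 1..k-1.
Step k = 1:
  phi_11 = rho(1) = -0.2851.
Step k = 2:
  phi_22 = [rho(2) - phi_11 rho(1)] / [1 - phi_11 rho(1)] = [-0.3169 - (-0.2851)(-0.2851)] / [1 - (-0.2851)(-0.2851)]
         = -0.39818201 / 0.91871799 = -0.43341.
  Update: phi_21 = phi_11 - phi_22 phi_11 = -0.2851 - (-0.43341)(-0.2851) = -0.408665.
Step k = 3:
  phi_33 = [rho(3) - phi_21 rho(2) - phi_22 rho(1)] / [1 - phi_21 rho(1) - phi_22 rho(2)]
    numerator   = 0.2904 - (-0.408665)(-0.3169) - (-0.43341)(-0.2851) = 0.03732863
    denominator = 1 - (-0.408665)(-0.2851) - (-0.43341)(-0.3169) = 0.74614173
  phi_33 = 0.03732863 / 0.74614173 = 0.05.
Therefore phi_{33} = 0.0500.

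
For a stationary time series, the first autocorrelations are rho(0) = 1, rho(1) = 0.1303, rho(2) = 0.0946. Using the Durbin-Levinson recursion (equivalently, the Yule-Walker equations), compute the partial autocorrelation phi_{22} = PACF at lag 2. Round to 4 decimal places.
\phi_{22} = 0.0790

The PACF at lag k is phi_{kk}, the last component of the solution
to the Yule-Walker system G_k phi = r_k where
  (G_k)_{ij} = rho(|i - j|), (r_k)_i = rho(i), i,j = 1..k.
Equivalently, Durbin-Levinson gives phi_{kk} iteratively:
  phi_{11} = rho(1)
  phi_{kk} = [rho(k) - sum_{j=1..k-1} phi_{k-1,j} rho(k-j)]
            / [1 - sum_{j=1..k-1} phi_{k-1,j} rho(j)],
  phi_{k,j} = phi_{k-1,j} - phi_{kk} phi_{k-1,k-j},  j = 1..k-1.
Step k = 1:
  phi_11 = rho(1) = 0.1303.
Step k = 2:
  phi_22 = [rho(2) - phi_11 rho(1)] / [1 - phi_11 rho(1)] = [0.0946 - (0.1303)(0.1303)] / [1 - (0.1303)(0.1303)]
         = 0.07762191 / 0.98302191 = 0.079.
Therefore phi_{22} = 0.0790.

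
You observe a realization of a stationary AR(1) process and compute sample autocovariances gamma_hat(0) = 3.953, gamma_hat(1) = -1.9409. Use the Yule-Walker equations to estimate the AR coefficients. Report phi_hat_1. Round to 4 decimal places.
\hat\phi_{1} = -0.4910

The Yule-Walker equations for an AR(p) process read, in matrix form,
  Gamma_p phi = r_p,   with   (Gamma_p)_{ij} = gamma(|i - j|),
                       (r_p)_i = gamma(i),   i,j = 1..p.
Substitute the sample gammas (Toeplitz matrix and right-hand side of size 1):
  Gamma_p = [[3.953]]
  r_p     = [-1.9409]
With p = 1 this is the single equation gamma(0) phi_1 = gamma(1):
  phi_hat_1 = gamma(1) / gamma(0) = -1.9409 / 3.953 = -0.4910.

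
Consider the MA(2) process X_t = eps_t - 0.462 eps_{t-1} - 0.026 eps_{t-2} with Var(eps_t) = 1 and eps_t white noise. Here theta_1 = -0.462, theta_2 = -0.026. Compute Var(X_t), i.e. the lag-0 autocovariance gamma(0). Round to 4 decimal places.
\gamma(0) = 1.2141

For an MA(q) process X_t = eps_t + sum_i theta_i eps_{t-i} with
Var(eps_t) = sigma^2, the variance is
  gamma(0) = sigma^2 * (1 + sum_i theta_i^2).
  sum_i theta_i^2 = (-0.462)^2 + (-0.026)^2 = 0.213444 + 0.000676 = 0.21412.
  gamma(0) = 1 * (1 + 0.21412) = 1 * 1.21412 = 1.21412, which rounds to 1.2141.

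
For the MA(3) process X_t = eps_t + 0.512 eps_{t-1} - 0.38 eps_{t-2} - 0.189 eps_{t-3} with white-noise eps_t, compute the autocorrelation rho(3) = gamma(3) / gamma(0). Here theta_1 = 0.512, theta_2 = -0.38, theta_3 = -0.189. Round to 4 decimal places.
\rho(3) = -0.1310

For an MA(q) process with theta_0 = 1, the autocovariance is
  gamma(k) = sigma^2 * sum_{i=0..q-k} theta_i * theta_{i+k},
and rho(k) = gamma(k) / gamma(0). Sigma^2 cancels.
  numerator   = (1)*(-0.189) = -0.189.
  denominator = (1)^2 + (0.512)^2 + (-0.38)^2 + (-0.189)^2 = 1.442265.
  rho(3) = -0.189 / 1.442265 = -0.1310.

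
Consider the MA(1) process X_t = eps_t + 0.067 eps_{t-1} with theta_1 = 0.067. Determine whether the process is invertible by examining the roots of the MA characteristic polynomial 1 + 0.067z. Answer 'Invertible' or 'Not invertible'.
\text{Invertible}

The MA(q) characteristic polynomial is P(z) = 1 + 0.067z.
Invertibility requires all roots to lie outside the unit circle, i.e. |z| > 1 for every root.
This is linear in z: 1 + (0.067) z = 0  =>  z = -1/(0.067) = -14.925373,  |z| = 14.925373.
Moduli of all roots: 14.9254.
All moduli strictly greater than 1? Yes.
Verdict: Invertible.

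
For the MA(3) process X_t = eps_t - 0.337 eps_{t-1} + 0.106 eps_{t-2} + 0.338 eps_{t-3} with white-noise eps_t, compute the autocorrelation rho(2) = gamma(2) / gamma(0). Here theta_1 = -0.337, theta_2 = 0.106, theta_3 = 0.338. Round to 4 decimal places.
\rho(2) = -0.0064

For an MA(q) process with theta_0 = 1, the autocovariance is
  gamma(k) = sigma^2 * sum_{i=0..q-k} theta_i * theta_{i+k},
and rho(k) = gamma(k) / gamma(0). Sigma^2 cancels.
  numerator   = (1)*(0.106) + (-0.337)*(0.338) = -0.007906.
  denominator = (1)^2 + (-0.337)^2 + (0.106)^2 + (0.338)^2 = 1.239049.
  rho(2) = -0.007906 / 1.239049 = -0.0064.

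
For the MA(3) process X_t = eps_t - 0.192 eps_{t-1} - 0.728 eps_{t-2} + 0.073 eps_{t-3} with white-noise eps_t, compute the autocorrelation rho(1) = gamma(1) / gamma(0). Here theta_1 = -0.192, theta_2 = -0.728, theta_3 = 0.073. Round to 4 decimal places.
\rho(1) = -0.0670

For an MA(q) process with theta_0 = 1, the autocovariance is
  gamma(k) = sigma^2 * sum_{i=0..q-k} theta_i * theta_{i+k},
and rho(k) = gamma(k) / gamma(0). Sigma^2 cancels.
  numerator   = (1)*(-0.192) + (-0.192)*(-0.728) + (-0.728)*(0.073) = -0.105368.
  denominator = (1)^2 + (-0.192)^2 + (-0.728)^2 + (0.073)^2 = 1.572177.
  rho(1) = -0.105368 / 1.572177 = -0.0670.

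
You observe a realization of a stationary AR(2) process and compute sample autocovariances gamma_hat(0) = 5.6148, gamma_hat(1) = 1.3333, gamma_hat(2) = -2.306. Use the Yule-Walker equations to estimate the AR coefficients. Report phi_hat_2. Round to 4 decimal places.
\hat\phi_{2} = -0.4950

The Yule-Walker equations for an AR(p) process read, in matrix form,
  Gamma_p phi = r_p,   with   (Gamma_p)_{ij} = gamma(|i - j|),
                       (r_p)_i = gamma(i),   i,j = 1..p.
Substitute the sample gammas (Toeplitz matrix and right-hand side of size 2):
  Gamma_p = [[5.6148, 1.3333], [1.3333, 5.6148]]
  r_p     = [1.3333, -2.306]
Written out:
  5.6148 phi_1 + 1.3333 phi_2 = 1.3333
  1.3333 phi_1 + 5.6148 phi_2 = -2.306
Solve by Cramer's rule:
  det = gamma(0)^2 - gamma(1)^2 = (5.6148)^2 - (1.3333)^2 = 31.52597904 - 1.77768889 = 29.74829015
  phi_hat_1 = [gamma(1) gamma(0) - gamma(1) gamma(2)] / det = [(1.3333)(5.6148) - (1.3333)(-2.306)] / 29.74829015 = 10.56080264 / 29.74829015 = 0.355
  phi_hat_2 = [gamma(0) gamma(2) - gamma(1)^2] / det = [(5.6148)(-2.306) - (1.3333)^2] / 29.74829015 = -14.72541769 / 29.74829015 = -0.495
So phi_hat = [0.3550, -0.4950].
Therefore phi_hat_2 = -0.4950.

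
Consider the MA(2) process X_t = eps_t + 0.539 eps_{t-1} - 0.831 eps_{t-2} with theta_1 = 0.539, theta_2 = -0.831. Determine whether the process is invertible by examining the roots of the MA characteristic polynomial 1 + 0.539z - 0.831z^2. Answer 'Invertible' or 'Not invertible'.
\text{Not invertible}

The MA(q) characteristic polynomial is P(z) = 1 + 0.539z - 0.831z^2.
Invertibility requires all roots to lie outside the unit circle, i.e. |z| > 1 for every root.
Set 1 + (0.539) z + (-0.831) z^2 = 0, i.e. a z^2 + b z + c = 0 with a = -0.831, b = 0.539, c = 1.
Discriminant D = b^2 - 4ac = (0.539)^2 - 4*(-0.831)*1 = 0.290521 - (-3.324) = 3.614521.
D >= 0, so the roots are real: z = (-b +/- sqrt(D)) / (2a) = (-0.539 +/- 1.901189) / (-1.662).
  z_1 = (-0.539 + 1.901189) / (-1.662) = -0.8196,   |z_1| = 0.8196.
  z_2 = (-0.539 - 1.901189) / (-1.662) = 1.4682,   |z_2| = 1.4682.
Moduli of all roots: 0.8196, 1.4682.
All moduli strictly greater than 1? No.
Verdict: Not invertible.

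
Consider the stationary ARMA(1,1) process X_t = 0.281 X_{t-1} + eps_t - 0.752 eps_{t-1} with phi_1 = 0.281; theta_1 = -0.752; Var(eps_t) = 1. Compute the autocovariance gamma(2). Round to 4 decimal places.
\gamma(2) = -0.1133

Multiply the model equation by X_{t-k} and take expectations. With theta_0 = psi_0 = 1 and psi_j the MA(infinity) weights, this gives
  gamma(k) - sum_i phi_i gamma(k-i) = c_k,
  c_k = sigma^2 * sum_{j=k..q} theta_j psi_{j-k}   (c_k = 0 for k > q),
using gamma(-m) = gamma(m).
psi-weights needed (psi_j = theta_j + sum_i phi_i psi_{j-i}):
  psi_1 = theta_1 + phi_1 = -0.752 + (0.281) = -0.471
Right-hand sides:
  c_0 = sigma^2 (1 + theta_1 psi_1) = 1 * (1 + (-0.752)(-0.471)) = 1 * 1.354192 = 1.354192
  c_1 = sigma^2 theta_1 = 1 * (-0.752) = -0.752
  c_2 = 0
Equations for k = 0 and k = 1 (AR order 1):
  gamma(0) = phi_1 gamma(1) + c_0
  gamma(1) = phi_1 gamma(0) + c_1
Substituting the second into the first: gamma(0) (1 - phi_1^2) = c_0 + phi_1 c_1, so
  gamma(0) = (c_0 + phi_1 c_1) / (1 - phi_1^2) = (1.354192 + (0.281)(-0.752)) / (1 - (0.281)^2) = 1.14288 / 0.921039 = 1.24086.
  gamma(1) = phi_1 gamma(0) + c_1 = (0.281)(1.24086) + (-0.752) = -0.403318.
For k = 2 (> q): gamma(2) = phi_1 gamma(1) = (0.281)(-0.403318) = -0.113332.
Therefore gamma(2) = -0.1133 (to 4 decimal places).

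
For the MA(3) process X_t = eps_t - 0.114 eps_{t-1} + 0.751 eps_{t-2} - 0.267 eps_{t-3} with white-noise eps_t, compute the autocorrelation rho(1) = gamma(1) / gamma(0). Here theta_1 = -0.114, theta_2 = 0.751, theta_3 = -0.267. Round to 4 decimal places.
\rho(1) = -0.2428

For an MA(q) process with theta_0 = 1, the autocovariance is
  gamma(k) = sigma^2 * sum_{i=0..q-k} theta_i * theta_{i+k},
and rho(k) = gamma(k) / gamma(0). Sigma^2 cancels.
  numerator   = (1)*(-0.114) + (-0.114)*(0.751) + (0.751)*(-0.267) = -0.400131.
  denominator = (1)^2 + (-0.114)^2 + (0.751)^2 + (-0.267)^2 = 1.648286.
  rho(1) = -0.400131 / 1.648286 = -0.2428.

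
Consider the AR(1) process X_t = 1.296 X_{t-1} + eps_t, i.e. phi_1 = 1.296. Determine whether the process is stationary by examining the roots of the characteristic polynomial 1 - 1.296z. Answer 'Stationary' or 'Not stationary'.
\text{Not stationary}

The AR(p) characteristic polynomial is P(z) = 1 - 1.296z.
Stationarity requires all roots to lie outside the unit circle, i.e. |z| > 1 for every root.
This is linear in z: 1 + (-1.296) z = 0  =>  z = -1/(-1.296) = 0.771605,  |z| = 0.771605.
Moduli of all roots: 0.7716.
All moduli strictly greater than 1? No.
Verdict: Not stationary.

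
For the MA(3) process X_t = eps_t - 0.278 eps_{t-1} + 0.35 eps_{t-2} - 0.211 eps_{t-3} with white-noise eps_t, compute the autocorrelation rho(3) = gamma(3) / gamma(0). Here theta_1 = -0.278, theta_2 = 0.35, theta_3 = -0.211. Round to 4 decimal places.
\rho(3) = -0.1696

For an MA(q) process with theta_0 = 1, the autocovariance is
  gamma(k) = sigma^2 * sum_{i=0..q-k} theta_i * theta_{i+k},
and rho(k) = gamma(k) / gamma(0). Sigma^2 cancels.
  numerator   = (1)*(-0.211) = -0.211.
  denominator = (1)^2 + (-0.278)^2 + (0.35)^2 + (-0.211)^2 = 1.244305.
  rho(3) = -0.211 / 1.244305 = -0.1696.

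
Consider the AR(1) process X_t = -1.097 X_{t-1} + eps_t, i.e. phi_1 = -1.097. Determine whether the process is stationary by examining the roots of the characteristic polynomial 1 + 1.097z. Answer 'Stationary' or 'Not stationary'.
\text{Not stationary}

The AR(p) characteristic polynomial is P(z) = 1 + 1.097z.
Stationarity requires all roots to lie outside the unit circle, i.e. |z| > 1 for every root.
This is linear in z: 1 + (1.097) z = 0  =>  z = -1/(1.097) = -0.911577,  |z| = 0.911577.
Moduli of all roots: 0.9116.
All moduli strictly greater than 1? No.
Verdict: Not stationary.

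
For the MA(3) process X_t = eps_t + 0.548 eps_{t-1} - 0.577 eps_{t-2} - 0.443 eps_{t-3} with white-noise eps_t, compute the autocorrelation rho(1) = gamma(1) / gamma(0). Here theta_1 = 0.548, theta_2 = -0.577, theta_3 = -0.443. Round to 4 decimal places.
\rho(1) = 0.2664

For an MA(q) process with theta_0 = 1, the autocovariance is
  gamma(k) = sigma^2 * sum_{i=0..q-k} theta_i * theta_{i+k},
and rho(k) = gamma(k) / gamma(0). Sigma^2 cancels.
  numerator   = (1)*(0.548) + (0.548)*(-0.577) + (-0.577)*(-0.443) = 0.487415.
  denominator = (1)^2 + (0.548)^2 + (-0.577)^2 + (-0.443)^2 = 1.829482.
  rho(1) = 0.487415 / 1.829482 = 0.2664.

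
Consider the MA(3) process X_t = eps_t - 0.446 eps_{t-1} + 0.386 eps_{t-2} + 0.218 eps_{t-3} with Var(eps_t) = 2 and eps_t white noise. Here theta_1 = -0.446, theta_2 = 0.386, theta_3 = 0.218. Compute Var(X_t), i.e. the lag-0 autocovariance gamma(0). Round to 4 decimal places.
\gamma(0) = 2.7909

For an MA(q) process X_t = eps_t + sum_i theta_i eps_{t-i} with
Var(eps_t) = sigma^2, the variance is
  gamma(0) = sigma^2 * (1 + sum_i theta_i^2).
  sum_i theta_i^2 = (-0.446)^2 + (0.386)^2 + (0.218)^2 = 0.198916 + 0.148996 + 0.047524 = 0.395436.
  gamma(0) = 2 * (1 + 0.395436) = 2 * 1.395436 = 2.790872, which rounds to 2.7909.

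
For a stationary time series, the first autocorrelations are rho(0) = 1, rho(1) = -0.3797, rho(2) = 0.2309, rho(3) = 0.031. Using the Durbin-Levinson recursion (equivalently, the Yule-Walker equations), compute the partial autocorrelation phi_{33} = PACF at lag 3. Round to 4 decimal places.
\phi_{33} = 0.1750

The PACF at lag k is phi_{kk}, the last component of the solution
to the Yule-Walker system G_k phi = r_k where
  (G_k)_{ij} = rho(|i - j|), (r_k)_i = rho(i), i,j = 1..k.
Equivalently, Durbin-Levinson gives phi_{kk} iteratively:
  phi_{11} = rho(1)
  phi_{kk} = [rho(k) - sum_{j=1..k-1} phi_{k-1,j} rho(k-j)]
            / [1 - sum_{j=1..k-1} phi_{k-1,j} rho(j)],
  phi_{k,j} = phi_{k-1,j} - phi_{kk} phi_{k-1,k-j},  j = 1..k-1.
Step k = 1:
  phi_11 = rho(1) = -0.3797.
Step k = 2:
  phi_22 = [rho(2) - phi_11 rho(1)] / [1 - phi_11 rho(1)] = [0.2309 - (-0.3797)(-0.3797)] / [1 - (-0.3797)(-0.3797)]
         = 0.08672791 / 0.85582791 = 0.101338.
  Update: phi_21 = phi_11 - phi_22 phi_11 = -0.3797 - (0.101338)(-0.3797) = -0.341222.
Step k = 3:
  phi_33 = [rho(3) - phi_21 rho(2) - phi_22 rho(1)] / [1 - phi_21 rho(1) - phi_22 rho(2)]
    numerator   = 0.031 - (-0.341222)(0.2309) - (0.101338)(-0.3797) = 0.1482662
    denominator = 1 - (-0.341222)(-0.3797) - (0.101338)(0.2309) = 0.84703907
  phi_33 = 0.1482662 / 0.84703907 = 0.175.
Therefore phi_{33} = 0.1750.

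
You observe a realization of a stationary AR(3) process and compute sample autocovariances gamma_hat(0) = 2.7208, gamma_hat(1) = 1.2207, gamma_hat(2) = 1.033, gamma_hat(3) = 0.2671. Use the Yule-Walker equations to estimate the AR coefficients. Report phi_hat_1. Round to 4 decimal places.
\hat\phi_{1} = 0.3880

The Yule-Walker equations for an AR(p) process read, in matrix form,
  Gamma_p phi = r_p,   with   (Gamma_p)_{ij} = gamma(|i - j|),
                       (r_p)_i = gamma(i),   i,j = 1..p.
Substitute the sample gammas (Toeplitz matrix and right-hand side of size 3):
  Gamma_p = [[2.7208, 1.2207, 1.033], [1.2207, 2.7208, 1.2207], [1.033, 1.2207, 2.7208]]
  r_p     = [1.2207, 1.033, 0.2671]
Written out (R1..R3):
  (R1) 2.7208 phi_1 + 1.2207 phi_2 + 1.033 phi_3 = 1.2207
  (R2) 1.2207 phi_1 + 2.7208 phi_2 + 1.2207 phi_3 = 1.033
  (R3) 1.033 phi_1 + 1.2207 phi_2 + 2.7208 phi_3 = 0.2671
Gaussian elimination:
  R2 <- R2 - (1.2207/2.7208) R1 = R2 - (0.448655) R1:  2.173127 phi_2 + 0.75724 phi_3 = 0.485327
  R3 <- R3 - (1.033/2.7208) R1 = R3 - (0.379668) R1:  0.75724 phi_2 + 2.328603 phi_3 = -0.19636
  R3 <- R3 - (0.75724/2.173127) R2 = R3 - (0.348456) R2:  2.064738 phi_3 = -0.365476
Back-substitution:
  phi_hat_3 = -0.365476 / 2.064738 = -0.177008
  phi_hat_2 = (0.485327 - (0.75724)(-0.177008)) / 2.173127 = 0.285011
  phi_hat_1 = (1.2207 - (1.2207)(0.285011) - (1.033)(-0.177008)) / 2.7208 = 0.387988
So phi_hat = [0.3880, 0.2850, -0.1770].
Therefore phi_hat_1 = 0.3880.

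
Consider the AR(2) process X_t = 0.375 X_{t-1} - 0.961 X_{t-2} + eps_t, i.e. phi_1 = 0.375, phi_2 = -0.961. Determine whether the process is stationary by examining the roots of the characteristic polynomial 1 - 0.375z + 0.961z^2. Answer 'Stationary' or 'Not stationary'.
\text{Stationary}

The AR(p) characteristic polynomial is P(z) = 1 - 0.375z + 0.961z^2.
Stationarity requires all roots to lie outside the unit circle, i.e. |z| > 1 for every root.
Set 1 + (-0.375) z + (0.961) z^2 = 0, i.e. a z^2 + b z + c = 0 with a = 0.961, b = -0.375, c = 1.
Discriminant D = b^2 - 4ac = (-0.375)^2 - 4*(0.961)*1 = 0.140625 - (3.844) = -3.703375.
D < 0, so the roots are the complex-conjugate pair z = (-b +/- i sqrt(-D)) / (2a) = 0.1951 +/- 1.0013i.
For a conjugate pair |z|^2 = z * conj(z) = (product of roots) = c/a = 1/(0.961) = 1.040583, so |z| = sqrt(1.040583) = 1.0201 for both roots.
Moduli of all roots: 1.0201, 1.0201.
All moduli strictly greater than 1? Yes.
Verdict: Stationary.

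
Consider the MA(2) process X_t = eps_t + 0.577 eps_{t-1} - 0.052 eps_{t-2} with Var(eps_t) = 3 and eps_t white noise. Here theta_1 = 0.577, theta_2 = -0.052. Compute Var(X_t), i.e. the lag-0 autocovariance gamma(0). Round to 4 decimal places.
\gamma(0) = 4.0069

For an MA(q) process X_t = eps_t + sum_i theta_i eps_{t-i} with
Var(eps_t) = sigma^2, the variance is
  gamma(0) = sigma^2 * (1 + sum_i theta_i^2).
  sum_i theta_i^2 = (0.577)^2 + (-0.052)^2 = 0.332929 + 0.002704 = 0.335633.
  gamma(0) = 3 * (1 + 0.335633) = 3 * 1.335633 = 4.006899, which rounds to 4.0069.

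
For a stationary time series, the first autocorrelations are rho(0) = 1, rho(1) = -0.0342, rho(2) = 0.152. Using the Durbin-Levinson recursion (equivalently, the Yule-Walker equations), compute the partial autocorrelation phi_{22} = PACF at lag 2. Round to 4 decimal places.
\phi_{22} = 0.1510

The PACF at lag k is phi_{kk}, the last component of the solution
to the Yule-Walker system G_k phi = r_k where
  (G_k)_{ij} = rho(|i - j|), (r_k)_i = rho(i), i,j = 1..k.
Equivalently, Durbin-Levinson gives phi_{kk} iteratively:
  phi_{11} = rho(1)
  phi_{kk} = [rho(k) - sum_{j=1..k-1} phi_{k-1,j} rho(k-j)]
            / [1 - sum_{j=1..k-1} phi_{k-1,j} rho(j)],
  phi_{k,j} = phi_{k-1,j} - phi_{kk} phi_{k-1,k-j},  j = 1..k-1.
Step k = 1:
  phi_11 = rho(1) = -0.0342.
Step k = 2:
  phi_22 = [rho(2) - phi_11 rho(1)] / [1 - phi_11 rho(1)] = [0.152 - (-0.0342)(-0.0342)] / [1 - (-0.0342)(-0.0342)]
         = 0.15083036 / 0.99883036 = 0.151.
Therefore phi_{22} = 0.1510.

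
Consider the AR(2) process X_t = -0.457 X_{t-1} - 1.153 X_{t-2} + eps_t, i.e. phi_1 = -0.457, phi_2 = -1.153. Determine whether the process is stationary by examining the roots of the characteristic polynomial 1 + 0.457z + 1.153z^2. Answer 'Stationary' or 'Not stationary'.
\text{Not stationary}

The AR(p) characteristic polynomial is P(z) = 1 + 0.457z + 1.153z^2.
Stationarity requires all roots to lie outside the unit circle, i.e. |z| > 1 for every root.
Set 1 + (0.457) z + (1.153) z^2 = 0, i.e. a z^2 + b z + c = 0 with a = 1.153, b = 0.457, c = 1.
Discriminant D = b^2 - 4ac = (0.457)^2 - 4*(1.153)*1 = 0.208849 - (4.612) = -4.403151.
D < 0, so the roots are the complex-conjugate pair z = (-b +/- i sqrt(-D)) / (2a) = -0.1982 +/- 0.91i.
For a conjugate pair |z|^2 = z * conj(z) = (product of roots) = c/a = 1/(1.153) = 0.867303, so |z| = sqrt(0.867303) = 0.9313 for both roots.
Moduli of all roots: 0.9313, 0.9313.
All moduli strictly greater than 1? No.
Verdict: Not stationary.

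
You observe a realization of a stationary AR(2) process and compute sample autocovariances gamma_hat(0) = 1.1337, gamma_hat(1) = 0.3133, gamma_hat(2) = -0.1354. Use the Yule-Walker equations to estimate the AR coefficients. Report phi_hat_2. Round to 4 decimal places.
\hat\phi_{2} = -0.2120

The Yule-Walker equations for an AR(p) process read, in matrix form,
  Gamma_p phi = r_p,   with   (Gamma_p)_{ij} = gamma(|i - j|),
                       (r_p)_i = gamma(i),   i,j = 1..p.
Substitute the sample gammas (Toeplitz matrix and right-hand side of size 2):
  Gamma_p = [[1.1337, 0.3133], [0.3133, 1.1337]]
  r_p     = [0.3133, -0.1354]
Written out:
  1.1337 phi_1 + 0.3133 phi_2 = 0.3133
  0.3133 phi_1 + 1.1337 phi_2 = -0.1354
Solve by Cramer's rule:
  det = gamma(0)^2 - gamma(1)^2 = (1.1337)^2 - (0.3133)^2 = 1.28527569 - 0.09815689 = 1.1871188
  phi_hat_1 = [gamma(1) gamma(0) - gamma(1) gamma(2)] / det = [(0.3133)(1.1337) - (0.3133)(-0.1354)] / 1.1871188 = 0.39760903 / 1.1871188 = 0.3349
  phi_hat_2 = [gamma(0) gamma(2) - gamma(1)^2] / det = [(1.1337)(-0.1354) - (0.3133)^2] / 1.1871188 = -0.25165987 / 1.1871188 = -0.212
So phi_hat = [0.3349, -0.2120].
Therefore phi_hat_2 = -0.2120.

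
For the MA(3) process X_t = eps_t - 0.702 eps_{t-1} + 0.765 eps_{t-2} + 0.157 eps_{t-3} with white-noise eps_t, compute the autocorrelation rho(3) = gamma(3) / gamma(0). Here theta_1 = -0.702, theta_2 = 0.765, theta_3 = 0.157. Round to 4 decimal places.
\rho(3) = 0.0747

For an MA(q) process with theta_0 = 1, the autocovariance is
  gamma(k) = sigma^2 * sum_{i=0..q-k} theta_i * theta_{i+k},
and rho(k) = gamma(k) / gamma(0). Sigma^2 cancels.
  numerator   = (1)*(0.157) = 0.157.
  denominator = (1)^2 + (-0.702)^2 + (0.765)^2 + (0.157)^2 = 2.102678.
  rho(3) = 0.157 / 2.102678 = 0.0747.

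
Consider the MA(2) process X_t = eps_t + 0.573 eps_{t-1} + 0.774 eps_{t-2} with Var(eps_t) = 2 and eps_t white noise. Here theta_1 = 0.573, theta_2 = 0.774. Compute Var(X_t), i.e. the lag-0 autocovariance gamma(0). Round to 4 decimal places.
\gamma(0) = 3.8548

For an MA(q) process X_t = eps_t + sum_i theta_i eps_{t-i} with
Var(eps_t) = sigma^2, the variance is
  gamma(0) = sigma^2 * (1 + sum_i theta_i^2).
  sum_i theta_i^2 = (0.573)^2 + (0.774)^2 = 0.328329 + 0.599076 = 0.927405.
  gamma(0) = 2 * (1 + 0.927405) = 2 * 1.927405 = 3.85481, which rounds to 3.8548.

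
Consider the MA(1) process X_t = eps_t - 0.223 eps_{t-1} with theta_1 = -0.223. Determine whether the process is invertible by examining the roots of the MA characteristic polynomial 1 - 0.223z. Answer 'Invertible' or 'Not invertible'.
\text{Invertible}

The MA(q) characteristic polynomial is P(z) = 1 - 0.223z.
Invertibility requires all roots to lie outside the unit circle, i.e. |z| > 1 for every root.
This is linear in z: 1 + (-0.223) z = 0  =>  z = -1/(-0.223) = 4.484305,  |z| = 4.484305.
Moduli of all roots: 4.4843.
All moduli strictly greater than 1? Yes.
Verdict: Invertible.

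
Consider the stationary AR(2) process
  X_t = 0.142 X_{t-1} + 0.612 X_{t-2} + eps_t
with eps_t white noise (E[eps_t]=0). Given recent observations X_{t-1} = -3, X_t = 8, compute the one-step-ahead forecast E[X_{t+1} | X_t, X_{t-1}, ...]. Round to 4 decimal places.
E[X_{t+1} \mid \mathcal F_t] = -0.7000

For an AR(p) model X_t = c + sum_i phi_i X_{t-i} + eps_t, the
one-step-ahead conditional mean is
  E[X_{t+1} | X_t, ...] = c + sum_i phi_i X_{t+1-i}.
Substitute known values:
  E[X_{t+1} | ...] = (0.142) * (8) + (0.612) * (-3)
                   = -0.7000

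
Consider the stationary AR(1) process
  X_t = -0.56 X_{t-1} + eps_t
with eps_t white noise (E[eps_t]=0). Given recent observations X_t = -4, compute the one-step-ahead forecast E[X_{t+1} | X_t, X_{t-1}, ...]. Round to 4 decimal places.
E[X_{t+1} \mid \mathcal F_t] = 2.2400

For an AR(p) model X_t = c + sum_i phi_i X_{t-i} + eps_t, the
one-step-ahead conditional mean is
  E[X_{t+1} | X_t, ...] = c + sum_i phi_i X_{t+1-i}.
Substitute known values:
  E[X_{t+1} | ...] = (-0.56) * (-4)
                   = 2.2400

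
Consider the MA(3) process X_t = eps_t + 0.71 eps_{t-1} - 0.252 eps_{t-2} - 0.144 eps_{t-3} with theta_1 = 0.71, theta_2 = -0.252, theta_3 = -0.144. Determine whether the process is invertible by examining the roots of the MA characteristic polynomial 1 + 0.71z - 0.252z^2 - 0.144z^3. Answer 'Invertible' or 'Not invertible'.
\text{Invertible}

The MA(q) characteristic polynomial is P(z) = 1 + 0.71z - 0.252z^2 - 0.144z^3.
Invertibility requires all roots to lie outside the unit circle, i.e. |z| > 1 for every root.
Degree 3: look for a simple real root z0 first, then factor out (1 - z/z0) and solve the remaining quadratic.
Testing z0 = -1.25: P(-1.25) = 1 + (0.71)(-1.25) + (-0.252)(-1.25)^2 + (-0.144)(-1.25)^3
  = 1 + (-0.8875) + (-0.39375) + (0.28125) = 0.  So z_0 = -1.25 is a root, |z_0| = 1.25.
Divide out the factor (1 + 0.8 z) = (1 - z/z0) (since 1/z0 = -0.8):
  P(z) = (1 + 0.8 z)(1 + (-0.09) z + (-0.18) z^2)
  [check: z-coef -0.09 - (-0.8) = 0.71; z^2-coef -0.18 - (-0.8)(-0.09) = -0.252; z^3-coef -(-0.8)(-0.18) = -0.144.]
Remaining roots from the quadratic factor 1 + (-0.09) z + (-0.18) z^2:
  Set 1 + (-0.09) z + (-0.18) z^2 = 0, i.e. a z^2 + b z + c = 0 with a = -0.18, b = -0.09, c = 1.
  Discriminant D = b^2 - 4ac = (-0.09)^2 - 4*(-0.18)*1 = 0.0081 - (-0.72) = 0.7281.
  D >= 0, so the roots are real: z = (-b +/- sqrt(D)) / (2a) = (0.09 +/- 0.853288) / (-0.36).
    z_1 = (0.09 + 0.853288) / (-0.36) = -2.6202,   |z_1| = 2.6202.
    z_2 = (0.09 - 0.853288) / (-0.36) = 2.1202,   |z_2| = 2.1202.
Moduli of all roots: 1.2500, 2.6202, 2.1202.
All moduli strictly greater than 1? Yes.
Verdict: Invertible.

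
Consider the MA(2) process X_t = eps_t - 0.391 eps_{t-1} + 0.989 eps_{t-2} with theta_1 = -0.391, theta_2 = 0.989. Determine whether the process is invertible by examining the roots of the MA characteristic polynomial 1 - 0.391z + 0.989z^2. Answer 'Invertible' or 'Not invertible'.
\text{Invertible}

The MA(q) characteristic polynomial is P(z) = 1 - 0.391z + 0.989z^2.
Invertibility requires all roots to lie outside the unit circle, i.e. |z| > 1 for every root.
Set 1 + (-0.391) z + (0.989) z^2 = 0, i.e. a z^2 + b z + c = 0 with a = 0.989, b = -0.391, c = 1.
Discriminant D = b^2 - 4ac = (-0.391)^2 - 4*(0.989)*1 = 0.152881 - (3.956) = -3.803119.
D < 0, so the roots are the complex-conjugate pair z = (-b +/- i sqrt(-D)) / (2a) = 0.1977 +/- 0.9859i.
For a conjugate pair |z|^2 = z * conj(z) = (product of roots) = c/a = 1/(0.989) = 1.011122, so |z| = sqrt(1.011122) = 1.0055 for both roots.
Moduli of all roots: 1.0055, 1.0055.
All moduli strictly greater than 1? Yes.
Verdict: Invertible.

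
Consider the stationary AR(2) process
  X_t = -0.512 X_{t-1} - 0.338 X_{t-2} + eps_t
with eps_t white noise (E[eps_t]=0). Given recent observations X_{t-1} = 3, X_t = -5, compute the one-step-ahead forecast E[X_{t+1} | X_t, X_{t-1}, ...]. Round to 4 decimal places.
E[X_{t+1} \mid \mathcal F_t] = 1.5460

For an AR(p) model X_t = c + sum_i phi_i X_{t-i} + eps_t, the
one-step-ahead conditional mean is
  E[X_{t+1} | X_t, ...] = c + sum_i phi_i X_{t+1-i}.
Substitute known values:
  E[X_{t+1} | ...] = (-0.512) * (-5) + (-0.338) * (3)
                   = 1.5460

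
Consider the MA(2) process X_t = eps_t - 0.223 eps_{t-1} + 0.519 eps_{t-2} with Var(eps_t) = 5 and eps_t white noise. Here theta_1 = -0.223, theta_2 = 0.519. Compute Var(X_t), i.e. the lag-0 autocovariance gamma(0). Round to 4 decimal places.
\gamma(0) = 6.5955

For an MA(q) process X_t = eps_t + sum_i theta_i eps_{t-i} with
Var(eps_t) = sigma^2, the variance is
  gamma(0) = sigma^2 * (1 + sum_i theta_i^2).
  sum_i theta_i^2 = (-0.223)^2 + (0.519)^2 = 0.049729 + 0.269361 = 0.31909.
  gamma(0) = 5 * (1 + 0.31909) = 5 * 1.31909 = 6.59545, which rounds to 6.5955.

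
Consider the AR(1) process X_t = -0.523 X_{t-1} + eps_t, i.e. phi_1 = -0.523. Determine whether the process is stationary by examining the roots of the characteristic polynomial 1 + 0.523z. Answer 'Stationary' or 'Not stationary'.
\text{Stationary}

The AR(p) characteristic polynomial is P(z) = 1 + 0.523z.
Stationarity requires all roots to lie outside the unit circle, i.e. |z| > 1 for every root.
This is linear in z: 1 + (0.523) z = 0  =>  z = -1/(0.523) = -1.912046,  |z| = 1.912046.
Moduli of all roots: 1.9120.
All moduli strictly greater than 1? Yes.
Verdict: Stationary.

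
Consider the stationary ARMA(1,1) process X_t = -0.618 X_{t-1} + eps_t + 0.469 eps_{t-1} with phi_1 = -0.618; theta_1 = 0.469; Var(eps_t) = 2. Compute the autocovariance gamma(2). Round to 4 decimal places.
\gamma(2) = 0.2116

Multiply the model equation by X_{t-k} and take expectations. With theta_0 = psi_0 = 1 and psi_j the MA(infinity) weights, this gives
  gamma(k) - sum_i phi_i gamma(k-i) = c_k,
  c_k = sigma^2 * sum_{j=k..q} theta_j psi_{j-k}   (c_k = 0 for k > q),
using gamma(-m) = gamma(m).
psi-weights needed (psi_j = theta_j + sum_i phi_i psi_{j-i}):
  psi_1 = theta_1 + phi_1 = 0.469 + (-0.618) = -0.149
Right-hand sides:
  c_0 = sigma^2 (1 + theta_1 psi_1) = 2 * (1 + (0.469)(-0.149)) = 2 * 0.930119 = 1.860238
  c_1 = sigma^2 theta_1 = 2 * (0.469) = 0.938
  c_2 = 0
Equations for k = 0 and k = 1 (AR order 1):
  gamma(0) = phi_1 gamma(1) + c_0
  gamma(1) = phi_1 gamma(0) + c_1
Substituting the second into the first: gamma(0) (1 - phi_1^2) = c_0 + phi_1 c_1, so
  gamma(0) = (c_0 + phi_1 c_1) / (1 - phi_1^2) = (1.860238 + (-0.618)(0.938)) / (1 - (-0.618)^2) = 1.280554 / 0.618076 = 2.071839.
  gamma(1) = phi_1 gamma(0) + c_1 = (-0.618)(2.071839) + (0.938) = -0.342397.
For k = 2 (> q): gamma(2) = phi_1 gamma(1) = (-0.618)(-0.342397) = 0.211601.
Therefore gamma(2) = 0.2116 (to 4 decimal places).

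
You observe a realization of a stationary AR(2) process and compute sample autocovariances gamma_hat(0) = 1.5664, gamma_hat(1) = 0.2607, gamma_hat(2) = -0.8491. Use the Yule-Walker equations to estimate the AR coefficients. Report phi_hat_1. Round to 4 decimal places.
\hat\phi_{1} = 0.2640

The Yule-Walker equations for an AR(p) process read, in matrix form,
  Gamma_p phi = r_p,   with   (Gamma_p)_{ij} = gamma(|i - j|),
                       (r_p)_i = gamma(i),   i,j = 1..p.
Substitute the sample gammas (Toeplitz matrix and right-hand side of size 2):
  Gamma_p = [[1.5664, 0.2607], [0.2607, 1.5664]]
  r_p     = [0.2607, -0.8491]
Written out:
  1.5664 phi_1 + 0.2607 phi_2 = 0.2607
  0.2607 phi_1 + 1.5664 phi_2 = -0.8491
Solve by Cramer's rule:
  det = gamma(0)^2 - gamma(1)^2 = (1.5664)^2 - (0.2607)^2 = 2.45360896 - 0.06796449 = 2.38564447
  phi_hat_1 = [gamma(1) gamma(0) - gamma(1) gamma(2)] / det = [(0.2607)(1.5664) - (0.2607)(-0.8491)] / 2.38564447 = 0.62972085 / 2.38564447 = 0.264
  phi_hat_2 = [gamma(0) gamma(2) - gamma(1)^2] / det = [(1.5664)(-0.8491) - (0.2607)^2] / 2.38564447 = -1.39799473 / 2.38564447 = -0.586
So phi_hat = [0.2640, -0.5860].
Therefore phi_hat_1 = 0.2640.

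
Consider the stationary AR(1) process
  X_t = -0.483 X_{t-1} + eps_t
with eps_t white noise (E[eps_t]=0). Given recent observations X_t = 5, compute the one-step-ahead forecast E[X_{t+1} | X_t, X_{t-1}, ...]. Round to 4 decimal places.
E[X_{t+1} \mid \mathcal F_t] = -2.4150

For an AR(p) model X_t = c + sum_i phi_i X_{t-i} + eps_t, the
one-step-ahead conditional mean is
  E[X_{t+1} | X_t, ...] = c + sum_i phi_i X_{t+1-i}.
Substitute known values:
  E[X_{t+1} | ...] = (-0.483) * (5)
                   = -2.4150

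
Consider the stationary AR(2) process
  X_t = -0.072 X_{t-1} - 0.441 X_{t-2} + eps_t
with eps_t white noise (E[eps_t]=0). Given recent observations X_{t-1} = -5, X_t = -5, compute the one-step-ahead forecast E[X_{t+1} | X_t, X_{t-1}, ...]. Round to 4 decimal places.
E[X_{t+1} \mid \mathcal F_t] = 2.5650

For an AR(p) model X_t = c + sum_i phi_i X_{t-i} + eps_t, the
one-step-ahead conditional mean is
  E[X_{t+1} | X_t, ...] = c + sum_i phi_i X_{t+1-i}.
Substitute known values:
  E[X_{t+1} | ...] = (-0.072) * (-5) + (-0.441) * (-5)
                   = 2.5650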